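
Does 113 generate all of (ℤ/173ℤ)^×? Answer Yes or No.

φ(173) = 173 − 1 = 172 = 2^2 · 43.
Test 113^(172/q) mod 173 for each prime factor q of 172:
113^86 ≡ 1 (mod 173)  [q = 2: ≡ 1 ✗]
113^4 ≡ 51 (mod 173)  [q = 43: ≢ 1 ✓]
Since 113^86 ≡ 1, the order of 113 divides 86 < 172, so 113 is not a primitive root.

No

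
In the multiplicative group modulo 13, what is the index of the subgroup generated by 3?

4

Since 3 ∈ (Z/13Z)^×, its order divides φ(13) = 13 − 1 = 12 = 2^2 · 3.
Divisors of 12: 1, 2, 3, 4, 6, 12.
Compute 3^d (mod 13) for the divisors d until we hit 1:
3^1 ≡ 3
3^2 ≡ 9
3^3 ≡ 1
So ord_13(3) = 3, hence |⟨3⟩| = 3.
Index = |(Z/13Z)^×| / |⟨3⟩| = 12 / 3 = 4.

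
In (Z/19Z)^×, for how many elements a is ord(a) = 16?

φ(19) = 19 − 1 = 18 = 2 · 3^2.
(Z/19Z)^× is cyclic (|G| = 18); a cyclic group of order m has exactly φ(d) elements of each order d | m, and none otherwise.
Since 16 ∤ 18, the count is 0.

0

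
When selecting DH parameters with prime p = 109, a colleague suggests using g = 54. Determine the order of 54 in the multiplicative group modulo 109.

36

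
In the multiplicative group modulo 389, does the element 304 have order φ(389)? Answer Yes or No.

No

φ(389) = 389 − 1 = 388 = 2^2 · 97.
It suffices to check that the order of 304 is not a proper divisor of 388: compute 304^(388/q) for q ∈ {2, 97}.
304^194 ≡ 1 (mod 389)  [q = 2: ≡ 1 ✗]
304^4 ≡ 326 (mod 389)  [q = 97: ≢ 1 ✓]
304^194 ≡ 1 shows ord(304) | 194, strictly less than φ(389); not a primitive root.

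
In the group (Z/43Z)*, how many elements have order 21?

12

φ(43) = 43 − 1 = 42 = 2 · 3 · 7.
In a cyclic group of order 42, there are φ(d) elements of order d for each divisor d of 42, and zero for non-divisors.
21 = 3 · 7 divides 42, and φ(21) = 12.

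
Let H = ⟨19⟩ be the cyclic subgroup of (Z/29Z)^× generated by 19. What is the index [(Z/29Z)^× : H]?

1

ord(19) | φ(29) = 29 − 1 = 28 = 2^2 · 7.
Divisors of 28: 1, 2, 4, 7, 14, 28.
Check 19^d mod 29 for each divisor in increasing order:
19^1 ≡ 19
19^2 ≡ 13
19^4 ≡ 24
19^7 ≡ 12
19^14 ≡ 28
19^28 ≡ 1
The order of 19 is 28, so the subgroup it generates has 28 elements.
Index = |(Z/29Z)^×| / |⟨19⟩| = 28 / 28 = 1.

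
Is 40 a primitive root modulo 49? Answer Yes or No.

φ(49) = φ(7^2) = 7·(7−1) = 42 = 2 · 3 · 7.
An element g generates (Z/49Z)^× iff g^(42/q) ≢ 1 (mod 49) for each prime q ∈ {2, 3, 7}.
40^21 ≡ 48 (mod 49)  [q = 2: ≢ 1 ✓]
40^14 ≡ 18 (mod 49)  [q = 3: ≢ 1 ✓]
40^6 ≡ 36 (mod 49)  [q = 7: ≢ 1 ✓]
Every test exponent gives a nontrivial residue, hence 40 generates the full group.

Yes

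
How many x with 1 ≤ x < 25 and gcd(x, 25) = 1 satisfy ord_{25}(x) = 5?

4

φ(25) = φ(5^2) = 5·(5−1) = 20 = 2^2 · 5.
Since (Z/25Z)^× is cyclic of order 20, the number of elements of order d is φ(d) when d | 20 and 0 otherwise.
5 | 20, and φ(5) = 5 − 1 = 4.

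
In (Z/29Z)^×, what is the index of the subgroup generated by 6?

2

Since 6 ∈ (Z/29Z)^×, its order divides φ(29) = 29 − 1 = 28 = 2^2 · 7.
Divisors of 28: 1, 2, 4, 7, 14, 28.
Test each divisor d:
6^1 ≡ 6 (mod 29)
6^2 ≡ 7 (mod 29)
6^4 ≡ 20 (mod 29)
6^7 ≡ 28 (mod 29)
6^14 ≡ 1 (mod 29) ✓
The order of 6 is 14, so the subgroup it generates has 14 elements.
[(Z/29Z)^× : ⟨6⟩] = 28/14 = 2.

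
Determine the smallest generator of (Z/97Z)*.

φ(97) = 97 − 1 = 96 = 2^5 · 3.
g is a primitive root iff g^(96/q) ≢ 1 (mod 97) for each prime q ∈ {2, 3}.
g = 2: 2^48 ≡ 1 — hits 1, so not a primitive root.
g = 3: 3^48 ≡ 1 — hits 1, so not a primitive root.
g = 4: 4^48 ≡ 1 — hits 1, so not a primitive root.
g = 5: 5^48 ≡ 96; 5^32 ≡ 35 — none is 1, so 5 is a primitive root.
So 5 is the smallest generator of (Z/97Z)^×.

5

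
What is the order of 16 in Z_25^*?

ord(16) | φ(25) = φ(5^2) = 5·(5−1) = 20 = 2^2 · 5.
Divisors of 20: 1, 2, 4, 5, 10, 20.
Test each divisor d:
16^1 ≡ 16 (mod 25)
16^2 ≡ 6 (mod 25)
16^4 ≡ 11 (mod 25)
16^5 ≡ 1 (mod 25) ✓
So ord_25(16) = 5.

5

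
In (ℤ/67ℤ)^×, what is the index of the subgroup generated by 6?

2

The order of 6 must divide φ(67) = 67 − 1 = 66 = 2 · 3 · 11.
Divisors of 66: 1, 2, 3, 6, 11, 22, 33, 66.
Evaluate successive powers at the divisors of 66:
6^1 ≡ 6 (mod 67)
6^2 ≡ 36 (mod 67)
6^3 ≡ 15 (mod 67)
6^6 ≡ 24 (mod 67)
6^11 ≡ 29 (mod 67)
6^22 ≡ 37 (mod 67)
6^33 ≡ 1 (mod 67) ✓
Thus |⟨6⟩| = ord(6) = 33.
Index = |(Z/67Z)^×| / |⟨6⟩| = 66 / 33 = 2.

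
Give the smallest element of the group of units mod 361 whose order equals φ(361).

2

φ(361) = φ(19^2) = 19·(19−1) = 342 = 2 · 3^2 · 19.
Test candidates g = 2, 3, … against the prime factors q ∈ {2, 3, 19} of φ(361): g is a generator iff g^(342/q) ≢ 1 for every such q.
g = 2: 2^171 ≡ 360; 2^114 ≡ 292; 2^18 ≡ 58 — none is 1, so 2 is a primitive root.
So 2 is the smallest generator of (Z/361Z)^×.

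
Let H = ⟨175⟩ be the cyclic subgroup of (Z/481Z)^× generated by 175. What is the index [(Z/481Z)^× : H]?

36

Since 175 ∈ (Z/481Z)^×, its order divides φ(481) = φ(13·37) = (13−1)·(37−1) = 12·36 = 432 = 2^4 · 3^3.
Divisors of 432: 1, 2, 3, 4, 6, 8, 9, 12, 16, 18, 24, 27, 36, 48, 54, 72, 108, 144, 216, 432.
Evaluate successive powers at the divisors of 432:
175^1 ≡ 175 (mod 481)
175^2 ≡ 322 (mod 481)
175^3 ≡ 73 (mod 481)
175^4 ≡ 269 (mod 481)
175^6 ≡ 38 (mod 481)
175^8 ≡ 211 (mod 481)
175^9 ≡ 369 (mod 481)
175^12 ≡ 1 (mod 481) ✓
Thus |⟨175⟩| = ord(175) = 12.
The index is φ(481) / ord(175) = 432 / 12 = 36.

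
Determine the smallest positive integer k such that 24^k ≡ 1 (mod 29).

7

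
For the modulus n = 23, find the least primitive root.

φ(23) = 23 − 1 = 22 = 2 · 11.
g is a primitive root iff g^(22/q) ≢ 1 (mod 23) for each prime q ∈ {2, 11}.
g = 2: 2^11 ≡ 1 — hits 1, so not a primitive root.
g = 3: 3^11 ≡ 1 — hits 1, so not a primitive root.
g = 4: 4^11 ≡ 1 — hits 1, so not a primitive root.
g = 5: 5^11 ≡ 22; 5^2 ≡ 2 — none is 1, so 5 is a primitive root.
So 5 is the smallest generator of (Z/23Z)^×.

5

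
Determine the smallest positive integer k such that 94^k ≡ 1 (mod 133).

6

The order of 94 must divide φ(133) = φ(7·19) = (7−1)·(19−1) = 6·18 = 108 = 2^2 · 3^3.
Divisors of 108: 1, 2, 3, 4, 6, 9, 12, 18, 27, 36, 54, 108.
Test each divisor d:
94^1 ≡ 94 (mod 133)
94^2 ≡ 58 (mod 133)
94^3 ≡ 132 (mod 133)
94^4 ≡ 39 (mod 133)
94^6 ≡ 1 (mod 133) ✓
Hence ord(94) = 6.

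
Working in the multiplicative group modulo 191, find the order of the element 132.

190

ord(132) | φ(191) = 191 − 1 = 190 = 2 · 5 · 19.
Divisors of 190: 1, 2, 5, 10, 19, 38, 95, 190.
Test each divisor d:
132^1 ≡ 132
132^2 ≡ 43
132^5 ≡ 161
132^10 ≡ 136
132^19 ≡ 7
132^38 ≡ 49
132^95 ≡ 190
132^190 ≡ 1
Therefore the multiplicative order of 132 modulo 191 is 190.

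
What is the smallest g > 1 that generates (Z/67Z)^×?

φ(67) = 67 − 1 = 66 = 2 · 3 · 11.
Test candidates g = 2, 3, … against the prime factors q ∈ {2, 3, 11} of φ(67): g is a generator iff g^(66/q) ≢ 1 for every such q.
g = 2: 2^33 ≡ 66; 2^22 ≡ 37; 2^6 ≡ 64 — none is 1, so 2 is a primitive root.
Hence the least primitive root of 67 is 2.

2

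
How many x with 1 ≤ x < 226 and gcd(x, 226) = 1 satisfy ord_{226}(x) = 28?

12

φ(226) = φ(2)·φ(113) = 1·112 = 112 = 2^4 · 7.
(Z/226Z)^× is cyclic (|G| = 112); a cyclic group of order m has exactly φ(d) elements of each order d | m, and none otherwise.
28 = 2^2 · 7 divides 112, and φ(28) = 12.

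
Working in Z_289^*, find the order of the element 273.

17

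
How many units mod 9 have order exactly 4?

φ(9) = φ(3^2) = 3·(3−1) = 6 = 2 · 3.
In a cyclic group of order 6, there are φ(d) elements of order d for each divisor d of 6, and zero for non-divisors.
4 does not divide 6, so no element of (Z/9Z)^× has order 4.

0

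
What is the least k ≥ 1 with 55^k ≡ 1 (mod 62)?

By Lagrange's theorem, ord_62(55) divides φ(62) = φ(2)·φ(31) = 1·30 = 30 = 2 · 3 · 5.
Divisors of 30: 1, 2, 3, 5, 6, 10, 15, 30.
Compute 55^d (mod 62) for the divisors d until we hit 1:
55^1 ≡ 55 (mod 62)
55^2 ≡ 49 (mod 62)
55^3 ≡ 29 (mod 62)
55^5 ≡ 57 (mod 62)
55^6 ≡ 35 (mod 62)
55^10 ≡ 25 (mod 62)
55^15 ≡ 61 (mod 62)
55^30 ≡ 1 (mod 62) ✓
The smallest such exponent is 30, so the order of 55 is 30.

30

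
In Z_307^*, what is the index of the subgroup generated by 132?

1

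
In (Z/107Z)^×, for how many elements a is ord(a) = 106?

52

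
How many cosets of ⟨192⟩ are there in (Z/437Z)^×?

2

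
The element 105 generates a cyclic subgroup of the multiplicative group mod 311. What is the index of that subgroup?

10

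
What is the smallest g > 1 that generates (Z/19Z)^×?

2

φ(19) = 19 − 1 = 18 = 2 · 3^2.
g is a primitive root iff g^(18/q) ≢ 1 (mod 19) for each prime q ∈ {2, 3}.
g = 2: 2^9 ≡ 18; 2^6 ≡ 7 — none is 1, so 2 is a primitive root.
So 2 is the smallest generator of (Z/19Z)^×.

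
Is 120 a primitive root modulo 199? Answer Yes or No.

φ(199) = 199 − 1 = 198 = 2 · 3^2 · 11.
Test 120^(198/q) mod 199 for each prime factor q of 198:
120^99 ≡ 198 (mod 199)  [q = 2: ≢ 1 ✓]
120^66 ≡ 106 (mod 199)  [q = 3: ≢ 1 ✓]
120^18 ≡ 18 (mod 199)  [q = 11: ≢ 1 ✓]
All checks pass, so 120 has order 198 and is a primitive root modulo 199.

Yes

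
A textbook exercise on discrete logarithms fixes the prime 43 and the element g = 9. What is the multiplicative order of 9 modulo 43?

21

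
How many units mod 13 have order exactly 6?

φ(13) = 13 − 1 = 12 = 2^2 · 3.
Since (Z/13Z)^× is cyclic of order 12, the number of elements of order d is φ(d) when d | 12 and 0 otherwise.
6 = 2 · 3 divides 12, and φ(6) = 2.

2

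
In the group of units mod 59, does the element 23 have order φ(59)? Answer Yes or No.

Yes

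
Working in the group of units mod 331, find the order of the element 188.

The order of 188 must divide φ(331) = 331 − 1 = 330 = 2 · 3 · 5 · 11.
Divisors of 330: 1, 2, 3, 5, 6, 10, 11, 15, 22, 30, 33, 55, 66, 110, 165, 330.
Test each divisor d:
188^1 ≡ 188 (mod 331)
188^2 ≡ 258 (mod 331)
188^3 ≡ 178 (mod 331)
188^5 ≡ 246 (mod 331)
188^6 ≡ 239 (mod 331)
188^10 ≡ 274 (mod 331)
188^11 ≡ 207 (mod 331)
188^15 ≡ 211 (mod 331)
188^22 ≡ 150 (mod 331)
188^30 ≡ 167 (mod 331)
188^33 ≡ 267 (mod 331)
188^55 ≡ 330 (mod 331)
188^66 ≡ 124 (mod 331)
188^110 ≡ 1 (mod 331) ✓
The smallest such exponent is 110, so the order of 188 is 110.

110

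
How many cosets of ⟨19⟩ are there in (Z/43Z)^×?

Since 19 ∈ (Z/43Z)^×, its order divides φ(43) = 43 − 1 = 42 = 2 · 3 · 7.
Divisors of 42: 1, 2, 3, 6, 7, 14, 21, 42.
Test each divisor d:
19^1 ≡ 19
19^2 ≡ 17
19^3 ≡ 22
19^6 ≡ 11
19^7 ≡ 37
19^14 ≡ 36
19^21 ≡ 42
19^42 ≡ 1
Thus |⟨19⟩| = ord(19) = 42.
Index = |(Z/43Z)^×| / |⟨19⟩| = 42 / 42 = 1.

1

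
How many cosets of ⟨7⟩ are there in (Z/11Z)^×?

1

By Lagrange's theorem, ord_11(7) divides φ(11) = 11 − 1 = 10 = 2 · 5.
Divisors of 10: 1, 2, 5, 10.
Compute 7^d (mod 11) for the divisors d until we hit 1:
7^1 ≡ 7 (mod 11)
7^2 ≡ 5 (mod 11)
7^5 ≡ 10 (mod 11)
7^10 ≡ 1 (mod 11) ✓
So ord_11(7) = 10, hence |⟨7⟩| = 10.
Index = |(Z/11Z)^×| / |⟨7⟩| = 10 / 10 = 1.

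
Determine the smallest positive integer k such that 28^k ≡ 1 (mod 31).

15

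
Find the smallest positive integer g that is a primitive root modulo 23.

φ(23) = 23 − 1 = 22 = 2 · 11.
Test candidates g = 2, 3, … against the prime factors q ∈ {2, 11} of φ(23): g is a generator iff g^(22/q) ≢ 1 for every such q.
g = 2: 2^11 ≡ 1 — hits 1, so not a primitive root.
g = 3: 3^11 ≡ 1 — hits 1, so not a primitive root.
g = 4: 4^11 ≡ 1 — hits 1, so not a primitive root.
g = 5: 5^11 ≡ 22; 5^2 ≡ 2 — none is 1, so 5 is a primitive root.
Hence the least primitive root of 23 is 5.

5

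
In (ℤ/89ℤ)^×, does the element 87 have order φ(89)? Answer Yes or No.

No

φ(89) = 89 − 1 = 88 = 2^3 · 11.
87 is a primitive root mod 89 iff 87^(φ(89)/q) ≢ 1 for every prime q | φ(89), i.e. q ∈ {2, 11}.
87^44 ≡ 1 (mod 89)  [q = 2: ≡ 1 ✗]
87^8 ≡ 78 (mod 89)  [q = 11: ≢ 1 ✓]
The check at q = 2 fails, so 87 generates a proper subgroup.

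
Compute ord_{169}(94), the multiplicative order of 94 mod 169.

39

Since 94 ∈ (Z/169Z)^×, its order divides φ(169) = φ(13^2) = 13·(13−1) = 156 = 2^2 · 3 · 13.
Divisors of 156: 1, 2, 3, 4, 6, 12, 13, 26, 39, 52, 78, 156.
Check 94^d mod 169 for each divisor in increasing order:
94^1 ≡ 94 (mod 169)
94^2 ≡ 48 (mod 169)
94^3 ≡ 118 (mod 169)
94^4 ≡ 107 (mod 169)
94^6 ≡ 66 (mod 169)
94^12 ≡ 131 (mod 169)
94^13 ≡ 146 (mod 169)
94^26 ≡ 22 (mod 169)
94^39 ≡ 1 (mod 169) ✓
The smallest such exponent is 39, so the order of 94 is 39.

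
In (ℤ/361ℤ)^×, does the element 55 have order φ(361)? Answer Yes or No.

No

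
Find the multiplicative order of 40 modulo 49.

42

Since 40 ∈ (Z/49Z)^×, its order divides φ(49) = φ(7^2) = 7·(7−1) = 42 = 2 · 3 · 7.
Divisors of 42: 1, 2, 3, 6, 7, 14, 21, 42.
Check 40^d mod 49 for each divisor in increasing order:
40^1 ≡ 40 (mod 49)
40^2 ≡ 32 (mod 49)
40^3 ≡ 6 (mod 49)
40^6 ≡ 36 (mod 49)
40^7 ≡ 19 (mod 49)
40^14 ≡ 18 (mod 49)
40^21 ≡ 48 (mod 49)
40^42 ≡ 1 (mod 49) ✓
The smallest such exponent is 42, so the order of 40 is 42.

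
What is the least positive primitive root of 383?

5

φ(383) = 383 − 1 = 382 = 2 · 191.
Test candidates g = 2, 3, … against the prime factors q ∈ {2, 191} of φ(383): g is a generator iff g^(382/q) ≢ 1 for every such q.
g = 2: 2^191 ≡ 1 — hits 1, so not a primitive root.
g = 3: 3^191 ≡ 1 — hits 1, so not a primitive root.
g = 4: 4^191 ≡ 1 — hits 1, so not a primitive root.
g = 5: 5^191 ≡ 382; 5^2 ≡ 25 — none is 1, so 5 is a primitive root.
So 5 is the smallest generator of (Z/383Z)^×.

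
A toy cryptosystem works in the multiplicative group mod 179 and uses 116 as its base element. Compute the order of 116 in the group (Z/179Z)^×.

ord(116) | φ(179) = 179 − 1 = 178 = 2 · 89.
Divisors of 178: 1, 2, 89, 178.
Compute 116^d (mod 179) for the divisors d until we hit 1:
116^1 ≡ 116 (mod 179)
116^2 ≡ 31 (mod 179)
116^89 ≡ 1 (mod 179) ✓
So ord_179(116) = 89.

89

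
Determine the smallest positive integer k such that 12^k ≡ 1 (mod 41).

The order of 12 must divide φ(41) = 41 − 1 = 40 = 2^3 · 5.
Divisors of 40: 1, 2, 4, 5, 8, 10, 20, 40.
Compute 12^d (mod 41) for the divisors d until we hit 1:
12^1 ≡ 12
12^2 ≡ 21
12^4 ≡ 31
12^5 ≡ 3
12^8 ≡ 18
12^10 ≡ 9
12^20 ≡ 40
12^40 ≡ 1
Therefore the multiplicative order of 12 modulo 41 is 40.

40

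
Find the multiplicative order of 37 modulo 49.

By Lagrange's theorem, ord_49(37) divides φ(49) = φ(7^2) = 7·(7−1) = 42 = 2 · 3 · 7.
Divisors of 42: 1, 2, 3, 6, 7, 14, 21, 42.
Test each divisor d:
37^1 ≡ 37
37^2 ≡ 46
37^3 ≡ 36
37^6 ≡ 22
37^7 ≡ 30
37^14 ≡ 18
37^21 ≡ 1
The smallest such exponent is 21, so the order of 37 is 21.

21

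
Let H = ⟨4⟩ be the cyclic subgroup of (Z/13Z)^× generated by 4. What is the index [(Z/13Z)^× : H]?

By Lagrange's theorem, ord_13(4) divides φ(13) = 13 − 1 = 12 = 2^2 · 3.
Divisors of 12: 1, 2, 3, 4, 6, 12.
Check 4^d mod 13 for each divisor in increasing order:
4^1 ≡ 4 (mod 13)
4^2 ≡ 3 (mod 13)
4^3 ≡ 12 (mod 13)
4^4 ≡ 9 (mod 13)
4^6 ≡ 1 (mod 13) ✓
Thus |⟨4⟩| = ord(4) = 6.
The index is φ(13) / ord(4) = 12 / 6 = 2.

2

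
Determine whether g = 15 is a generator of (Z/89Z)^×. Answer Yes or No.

Yes

φ(89) = 89 − 1 = 88 = 2^3 · 11.
An element g generates (Z/89Z)^× iff g^(88/q) ≢ 1 (mod 89) for each prime q ∈ {2, 11}.
15^44 ≡ 88 (mod 89)  [q = 2: ≢ 1 ✓]
15^8 ≡ 78 (mod 89)  [q = 11: ≢ 1 ✓]
Every test exponent gives a nontrivial residue, hence 15 generates the full group.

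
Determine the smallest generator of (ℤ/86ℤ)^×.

3

φ(86) = φ(2)·φ(43) = 1·42 = 42 = 2 · 3 · 7.
Test candidates g = 2, 3, … against the prime factors q ∈ {2, 3, 7} of φ(86): g is a generator iff g^(42/q) ≢ 1 for every such q.
g = 2: gcd(2, 86) = 2 > 1, not a unit — skip.
g = 3: 3^21 ≡ 85; 3^14 ≡ 79; 3^6 ≡ 41 — none is 1, so 3 is a primitive root.
Hence the least primitive root of 86 is 3.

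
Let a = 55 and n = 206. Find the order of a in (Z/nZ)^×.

51

ord(55) | φ(206) = φ(2)·φ(103) = 1·102 = 102 = 2 · 3 · 17.
Divisors of 102: 1, 2, 3, 6, 17, 34, 51, 102.
Check 55^d mod 206 for each divisor in increasing order:
55^1 ≡ 55
55^2 ≡ 141
55^3 ≡ 133
55^6 ≡ 179
55^17 ≡ 159
55^34 ≡ 149
55^51 ≡ 1
Therefore the multiplicative order of 55 modulo 206 is 51.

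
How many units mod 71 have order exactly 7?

6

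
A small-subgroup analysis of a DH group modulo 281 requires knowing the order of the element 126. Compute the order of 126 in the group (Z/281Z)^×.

70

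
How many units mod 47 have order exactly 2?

1

φ(47) = 47 − 1 = 46 = 2 · 23.
(Z/47Z)^× is cyclic (|G| = 46); a cyclic group of order m has exactly φ(d) elements of each order d | m, and none otherwise.
2 | 46, and φ(2) = 2 − 1 = 1.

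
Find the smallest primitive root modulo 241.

7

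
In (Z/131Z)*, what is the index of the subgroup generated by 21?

2

ord(21) | φ(131) = 131 − 1 = 130 = 2 · 5 · 13.
Divisors of 130: 1, 2, 5, 10, 13, 26, 65, 130.
Evaluate successive powers at the divisors of 130:
21^1 ≡ 21
21^2 ≡ 48
21^5 ≡ 45
21^10 ≡ 60
21^13 ≡ 89
21^26 ≡ 61
21^65 ≡ 1
The order of 21 is 65, so the subgroup it generates has 65 elements.
The index is φ(131) / ord(21) = 130 / 65 = 2.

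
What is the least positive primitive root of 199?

3

φ(199) = 199 − 1 = 198 = 2 · 3^2 · 11.
g is a primitive root iff g^(198/q) ≢ 1 (mod 199) for each prime q ∈ {2, 3, 11}.
g = 2: 2^99 ≡ 1 — hits 1, so not a primitive root.
g = 3: 3^99 ≡ 198; 3^66 ≡ 106; 3^18 ≡ 125 — none is 1, so 3 is a primitive root.
The smallest primitive root modulo 199 is 3.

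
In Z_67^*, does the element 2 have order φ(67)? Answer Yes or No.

Yes

φ(67) = 67 − 1 = 66 = 2 · 3 · 11.
Test 2^(66/q) mod 67 for each prime factor q of 66:
2^33 ≡ 66 (mod 67)  [q = 2: ≢ 1 ✓]
2^22 ≡ 37 (mod 67)  [q = 3: ≢ 1 ✓]
2^6 ≡ 64 (mod 67)  [q = 11: ≢ 1 ✓]
Every test exponent gives a nontrivial residue, hence 2 generates the full group.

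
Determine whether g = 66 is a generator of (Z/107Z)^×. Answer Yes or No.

Yes

φ(107) = 107 − 1 = 106 = 2 · 53.
It suffices to check that the order of 66 is not a proper divisor of 106: compute 66^(106/q) for q ∈ {2, 53}.
66^53 ≡ 106 (mod 107)  [q = 2: ≢ 1 ✓]
66^2 ≡ 76 (mod 107)  [q = 53: ≢ 1 ✓]
All checks pass, so 66 has order 106 and is a primitive root modulo 107.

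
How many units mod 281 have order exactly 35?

24

φ(281) = 281 − 1 = 280 = 2^3 · 5 · 7.
Since (Z/281Z)^× is cyclic of order 280, the number of elements of order d is φ(d) when d | 280 and 0 otherwise.
35 = 5 · 7 divides 280, and φ(35) = 24.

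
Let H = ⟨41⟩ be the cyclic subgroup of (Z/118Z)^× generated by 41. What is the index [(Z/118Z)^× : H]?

2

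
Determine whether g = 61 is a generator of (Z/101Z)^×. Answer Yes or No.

φ(101) = 101 − 1 = 100 = 2^2 · 5^2.
An element g generates (Z/101Z)^× iff g^(100/q) ≢ 1 (mod 101) for each prime q ∈ {2, 5}.
61^50 ≡ 100 (mod 101)  [q = 2: ≢ 1 ✓]
61^20 ≡ 36 (mod 101)  [q = 5: ≢ 1 ✓]
Every test exponent gives a nontrivial residue, hence 61 generates the full group.

Yes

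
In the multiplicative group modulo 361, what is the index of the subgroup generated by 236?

3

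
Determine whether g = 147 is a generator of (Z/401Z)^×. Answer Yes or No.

φ(401) = 401 − 1 = 400 = 2^4 · 5^2.
It suffices to check that the order of 147 is not a proper divisor of 400: compute 147^(400/q) for q ∈ {2, 5}.
147^200 ≡ 400 (mod 401)  [q = 2: ≢ 1 ✓]
147^80 ≡ 1 (mod 401)  [q = 5: ≡ 1 ✗]
Since 147^80 ≡ 1, the order of 147 divides 80 < 400, so 147 is not a primitive root.

No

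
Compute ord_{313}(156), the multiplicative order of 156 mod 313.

Since 156 ∈ (Z/313Z)^×, its order divides φ(313) = 313 − 1 = 312 = 2^3 · 3 · 13.
Divisors of 312: 1, 2, 3, 4, 6, 8, 12, 13, 24, 26, 39, 52, 78, 104, 156, 312.
Check 156^d mod 313 for each divisor in increasing order:
156^1 ≡ 156 (mod 313)
156^2 ≡ 235 (mod 313)
156^3 ≡ 39 (mod 313)
156^4 ≡ 137 (mod 313)
156^6 ≡ 269 (mod 313)
156^8 ≡ 302 (mod 313)
156^12 ≡ 58 (mod 313)
156^13 ≡ 284 (mod 313)
156^24 ≡ 234 (mod 313)
156^26 ≡ 215 (mod 313)
156^39 ≡ 25 (mod 313)
156^52 ≡ 214 (mod 313)
156^78 ≡ 312 (mod 313)
156^104 ≡ 98 (mod 313)
156^156 ≡ 1 (mod 313) ✓
The smallest such exponent is 156, so the order of 156 is 156.

156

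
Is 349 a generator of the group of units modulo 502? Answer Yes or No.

Yes

φ(502) = φ(2)·φ(251) = 1·250 = 250 = 2 · 5^3.
Test 349^(250/q) mod 502 for each prime factor q of 250:
349^125 ≡ 501 (mod 502)  [q = 2: ≢ 1 ✓]
349^50 ≡ 219 (mod 502)  [q = 5: ≢ 1 ✓]
All checks pass, so 349 has order 250 and is a primitive root modulo 502.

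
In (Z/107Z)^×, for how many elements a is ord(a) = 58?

0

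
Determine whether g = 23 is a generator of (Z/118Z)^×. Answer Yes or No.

Yes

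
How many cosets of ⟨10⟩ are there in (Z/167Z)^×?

The order of 10 must divide φ(167) = 167 − 1 = 166 = 2 · 83.
Divisors of 166: 1, 2, 83, 166.
Test each divisor d:
10^1 ≡ 10
10^2 ≡ 100
10^83 ≡ 166
10^166 ≡ 1
So ord_167(10) = 166, hence |⟨10⟩| = 166.
Index = |(Z/167Z)^×| / |⟨10⟩| = 166 / 166 = 1.

1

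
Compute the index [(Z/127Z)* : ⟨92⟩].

By Lagrange's theorem, ord_127(92) divides φ(127) = 127 − 1 = 126 = 2 · 3^2 · 7.
Divisors of 126: 1, 2, 3, 6, 7, 9, 14, 18, 21, 42, 63, 126.
Compute 92^d (mod 127) for the divisors d until we hit 1:
92^1 ≡ 92 (mod 127)
92^2 ≡ 82 (mod 127)
92^3 ≡ 51 (mod 127)
92^6 ≡ 61 (mod 127)
92^7 ≡ 24 (mod 127)
92^9 ≡ 63 (mod 127)
92^14 ≡ 68 (mod 127)
92^18 ≡ 32 (mod 127)
92^21 ≡ 108 (mod 127)
92^42 ≡ 107 (mod 127)
92^63 ≡ 126 (mod 127)
92^126 ≡ 1 (mod 127) ✓
Thus |⟨92⟩| = ord(92) = 126.
[(Z/127Z)^× : ⟨92⟩] = 126/126 = 1.

1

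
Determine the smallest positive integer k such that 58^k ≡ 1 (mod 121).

55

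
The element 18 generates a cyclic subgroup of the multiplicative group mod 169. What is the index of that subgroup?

3

The order of 18 must divide φ(169) = φ(13^2) = 13·(13−1) = 156 = 2^2 · 3 · 13.
Divisors of 156: 1, 2, 3, 4, 6, 12, 13, 26, 39, 52, 78, 156.
Evaluate successive powers at the divisors of 156:
18^1 ≡ 18
18^2 ≡ 155
18^3 ≡ 86
18^4 ≡ 27
18^6 ≡ 129
18^12 ≡ 79
18^13 ≡ 70
18^26 ≡ 168
18^39 ≡ 99
18^52 ≡ 1
Thus |⟨18⟩| = ord(18) = 52.
[(Z/169Z)^× : ⟨18⟩] = 156/52 = 3.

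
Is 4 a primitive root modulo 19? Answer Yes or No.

φ(19) = 19 − 1 = 18 = 2 · 3^2.
It suffices to check that the order of 4 is not a proper divisor of 18: compute 4^(18/q) for q ∈ {2, 3}.
4^9 ≡ 1 (mod 19)  [q = 2: ≡ 1 ✗]
4^6 ≡ 11 (mod 19)  [q = 3: ≢ 1 ✓]
4^9 ≡ 1 shows ord(4) | 9, strictly less than φ(19); not a primitive root.

No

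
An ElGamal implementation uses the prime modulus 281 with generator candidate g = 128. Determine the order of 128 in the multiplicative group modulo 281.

10

Since 128 ∈ (Z/281Z)^×, its order divides φ(281) = 281 − 1 = 280 = 2^3 · 5 · 7.
Divisors of 280: 1, 2, 4, 5, 7, 8, 10, 14, 20, 28, 35, 40, 56, 70, 140, 280.
Compute 128^d (mod 281) for the divisors d until we hit 1:
128^1 ≡ 128 (mod 281)
128^2 ≡ 86 (mod 281)
128^4 ≡ 90 (mod 281)
128^5 ≡ 280 (mod 281)
128^7 ≡ 195 (mod 281)
128^8 ≡ 232 (mod 281)
128^10 ≡ 1 (mod 281) ✓
So ord_281(128) = 10.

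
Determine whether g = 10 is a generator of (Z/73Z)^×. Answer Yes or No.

No

φ(73) = 73 − 1 = 72 = 2^3 · 3^2.
It suffices to check that the order of 10 is not a proper divisor of 72: compute 10^(72/q) for q ∈ {2, 3}.
10^36 ≡ 72 (mod 73)  [q = 2: ≢ 1 ✓]
10^24 ≡ 1 (mod 73)  [q = 3: ≡ 1 ✗]
The check at q = 3 fails, so 10 generates a proper subgroup.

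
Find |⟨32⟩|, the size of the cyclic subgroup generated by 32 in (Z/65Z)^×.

12

ord(32) | φ(65) = φ(5·13) = (5−1)·(13−1) = 4·12 = 48 = 2^4 · 3.
Divisors of 48: 1, 2, 3, 4, 6, 8, 12, 16, 24, 48.
Test each divisor d:
32^1 ≡ 32 (mod 65)
32^2 ≡ 49 (mod 65)
32^3 ≡ 8 (mod 65)
32^4 ≡ 61 (mod 65)
32^6 ≡ 64 (mod 65)
32^8 ≡ 16 (mod 65)
32^12 ≡ 1 (mod 65) ✓
Hence ord(32) = 12.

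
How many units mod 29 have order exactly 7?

φ(29) = 29 − 1 = 28 = 2^2 · 7.
In a cyclic group of order 28, there are φ(d) elements of order d for each divisor d of 28, and zero for non-divisors.
7 | 28, and φ(7) = 7 − 1 = 6.

6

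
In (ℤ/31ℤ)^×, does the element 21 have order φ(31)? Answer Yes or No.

φ(31) = 31 − 1 = 30 = 2 · 3 · 5.
An element g generates (Z/31Z)^× iff g^(30/q) ≢ 1 (mod 31) for each prime q ∈ {2, 3, 5}.
21^15 ≡ 30 (mod 31)  [q = 2: ≢ 1 ✓]
21^10 ≡ 5 (mod 31)  [q = 3: ≢ 1 ✓]
21^6 ≡ 2 (mod 31)  [q = 5: ≢ 1 ✓]
None equal 1, so ord_31(21) = 30: 21 is a primitive root.

Yes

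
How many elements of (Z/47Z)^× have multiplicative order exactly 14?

0

φ(47) = 47 − 1 = 46 = 2 · 23.
Since (Z/47Z)^× is cyclic of order 46, the number of elements of order d is φ(d) when d | 46 and 0 otherwise.
Here 46 is not a multiple of 14, so there are no elements of order 14.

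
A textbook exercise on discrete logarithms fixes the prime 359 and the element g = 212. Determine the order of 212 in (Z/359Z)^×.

The order of 212 must divide φ(359) = 359 − 1 = 358 = 2 · 179.
Divisors of 358: 1, 2, 179, 358.
Test each divisor d:
212^1 ≡ 212 (mod 359)
212^2 ≡ 69 (mod 359)
212^179 ≡ 358 (mod 359)
212^358 ≡ 1 (mod 359) ✓
So ord_359(212) = 358.

358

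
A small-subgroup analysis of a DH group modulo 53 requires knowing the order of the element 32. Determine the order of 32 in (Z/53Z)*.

ord(32) | φ(53) = 53 − 1 = 52 = 2^2 · 13.
Divisors of 52: 1, 2, 4, 13, 26, 52.
Check 32^d mod 53 for each divisor in increasing order:
32^1 ≡ 32 (mod 53)
32^2 ≡ 17 (mod 53)
32^4 ≡ 24 (mod 53)
32^13 ≡ 30 (mod 53)
32^26 ≡ 52 (mod 53)
32^52 ≡ 1 (mod 53) ✓
Hence ord(32) = 52.

52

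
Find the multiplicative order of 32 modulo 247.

The order of 32 must divide φ(247) = φ(13·19) = (13−1)·(19−1) = 12·18 = 216 = 2^3 · 3^3.
Divisors of 216: 1, 2, 3, 4, 6, 8, 9, 12, 18, 24, 27, 36, 54, 72, 108, 216.
Test each divisor d:
32^1 ≡ 32 (mod 247)
32^2 ≡ 36 (mod 247)
32^3 ≡ 164 (mod 247)
32^4 ≡ 61 (mod 247)
32^6 ≡ 220 (mod 247)
32^8 ≡ 16 (mod 247)
32^9 ≡ 18 (mod 247)
32^12 ≡ 235 (mod 247)
32^18 ≡ 77 (mod 247)
32^24 ≡ 144 (mod 247)
32^27 ≡ 151 (mod 247)
32^36 ≡ 1 (mod 247) ✓
Hence ord(32) = 36.

36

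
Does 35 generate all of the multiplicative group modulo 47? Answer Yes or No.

φ(47) = 47 − 1 = 46 = 2 · 23.
An element g generates (Z/47Z)^× iff g^(46/q) ≢ 1 (mod 47) for each prime q ∈ {2, 23}.
35^23 ≡ 46 (mod 47)  [q = 2: ≢ 1 ✓]
35^2 ≡ 3 (mod 47)  [q = 23: ≢ 1 ✓]
All checks pass, so 35 has order 46 and is a primitive root modulo 47.

Yes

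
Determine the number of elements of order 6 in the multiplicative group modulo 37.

φ(37) = 37 − 1 = 36 = 2^2 · 3^2.
(Z/37Z)^× is cyclic (|G| = 36); a cyclic group of order m has exactly φ(d) elements of each order d | m, and none otherwise.
6 = 2 · 3 divides 36, and φ(6) = 2.

2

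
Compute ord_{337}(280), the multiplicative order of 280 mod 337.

112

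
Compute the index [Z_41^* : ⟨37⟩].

8

Since 37 ∈ (Z/41Z)^×, its order divides φ(41) = 41 − 1 = 40 = 2^3 · 5.
Divisors of 40: 1, 2, 4, 5, 8, 10, 20, 40.
Test each divisor d:
37^1 ≡ 37
37^2 ≡ 16
37^4 ≡ 10
37^5 ≡ 1
The order of 37 is 5, so the subgroup it generates has 5 elements.
Index = |(Z/41Z)^×| / |⟨37⟩| = 40 / 5 = 8.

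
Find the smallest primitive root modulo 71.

7

φ(71) = 71 − 1 = 70 = 2 · 5 · 7.
g is a primitive root iff g^(70/q) ≢ 1 (mod 71) for each prime q ∈ {2, 5, 7}.
g = 2: 2^35 ≡ 1 — hits 1, so not a primitive root.
g = 3: 3^35 ≡ 1 — hits 1, so not a primitive root.
g = 4: 4^35 ≡ 1 — hits 1, so not a primitive root.
g = 5: 5^35 ≡ 1 — hits 1, so not a primitive root.
g = 6: 6^35 ≡ 1 — hits 1, so not a primitive root.
g = 7: 7^35 ≡ 70; 7^14 ≡ 54; 7^10 ≡ 45 — none is 1, so 7 is a primitive root.
The smallest primitive root modulo 71 is 7.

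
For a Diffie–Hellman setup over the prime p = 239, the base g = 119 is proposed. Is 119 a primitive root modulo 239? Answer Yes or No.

Yes

φ(239) = 239 − 1 = 238 = 2 · 7 · 17.
Test 119^(238/q) mod 239 for each prime factor q of 238:
119^119 ≡ 238 (mod 239)  [q = 2: ≢ 1 ✓]
119^34 ≡ 44 (mod 239)  [q = 7: ≢ 1 ✓]
119^14 ≡ 67 (mod 239)  [q = 17: ≢ 1 ✓]
None equal 1, so ord_239(119) = 238: 119 is a primitive root.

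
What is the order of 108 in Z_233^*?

232

By Lagrange's theorem, ord_233(108) divides φ(233) = 233 − 1 = 232 = 2^3 · 29.
Divisors of 232: 1, 2, 4, 8, 29, 58, 116, 232.
Evaluate successive powers at the divisors of 232:
108^1 ≡ 108 (mod 233)
108^2 ≡ 14 (mod 233)
108^4 ≡ 196 (mod 233)
108^8 ≡ 204 (mod 233)
108^29 ≡ 136 (mod 233)
108^58 ≡ 89 (mod 233)
108^116 ≡ 232 (mod 233)
108^232 ≡ 1 (mod 233) ✓
Therefore the multiplicative order of 108 modulo 233 is 232.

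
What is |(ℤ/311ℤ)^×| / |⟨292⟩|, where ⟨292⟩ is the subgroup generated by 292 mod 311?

2

Since 292 ∈ (Z/311Z)^×, its order divides φ(311) = 311 − 1 = 310 = 2 · 5 · 31.
Divisors of 310: 1, 2, 5, 10, 31, 62, 155, 310.
Evaluate successive powers at the divisors of 310:
292^1 ≡ 292 (mod 311)
292^2 ≡ 50 (mod 311)
292^5 ≡ 83 (mod 311)
292^10 ≡ 47 (mod 311)
292^31 ≡ 36 (mod 311)
292^62 ≡ 52 (mod 311)
292^155 ≡ 1 (mod 311) ✓
The order of 292 is 155, so the subgroup it generates has 155 elements.
[(Z/311Z)^× : ⟨292⟩] = 310/155 = 2.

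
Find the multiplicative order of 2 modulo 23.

11

ord(2) | φ(23) = 23 − 1 = 22 = 2 · 11.
Divisors of 22: 1, 2, 11, 22.
Compute 2^d (mod 23) for the divisors d until we hit 1:
2^1 ≡ 2 (mod 23)
2^2 ≡ 4 (mod 23)
2^11 ≡ 1 (mod 23) ✓
So ord_23(2) = 11.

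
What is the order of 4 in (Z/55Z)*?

10

The order of 4 must divide φ(55) = φ(5·11) = (5−1)·(11−1) = 4·10 = 40 = 2^3 · 5.
Divisors of 40: 1, 2, 4, 5, 8, 10, 20, 40.
Compute 4^d (mod 55) for the divisors d until we hit 1:
4^1 ≡ 4
4^2 ≡ 16
4^4 ≡ 36
4^5 ≡ 34
4^8 ≡ 31
4^10 ≡ 1
Therefore the multiplicative order of 4 modulo 55 is 10.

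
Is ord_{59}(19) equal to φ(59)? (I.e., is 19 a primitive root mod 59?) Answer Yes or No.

φ(59) = 59 − 1 = 58 = 2 · 29.
It suffices to check that the order of 19 is not a proper divisor of 58: compute 19^(58/q) for q ∈ {2, 29}.
19^29 ≡ 1 (mod 59)  [q = 2: ≡ 1 ✗]
19^2 ≡ 7 (mod 59)  [q = 29: ≢ 1 ✓]
19^29 ≡ 1 shows ord(19) | 29, strictly less than φ(59); not a primitive root.

No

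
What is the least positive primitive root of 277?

5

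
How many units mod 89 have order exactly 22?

10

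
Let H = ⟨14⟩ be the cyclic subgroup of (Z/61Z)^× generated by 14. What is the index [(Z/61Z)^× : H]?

10

ord(14) | φ(61) = 61 − 1 = 60 = 2^2 · 3 · 5.
Divisors of 60: 1, 2, 3, 4, 5, 6, 10, 12, 15, 20, 30, 60.
Evaluate successive powers at the divisors of 60:
14^1 ≡ 14 (mod 61)
14^2 ≡ 13 (mod 61)
14^3 ≡ 60 (mod 61)
14^4 ≡ 47 (mod 61)
14^5 ≡ 48 (mod 61)
14^6 ≡ 1 (mod 61) ✓
Thus |⟨14⟩| = ord(14) = 6.
Index = |(Z/61Z)^×| / |⟨14⟩| = 60 / 6 = 10.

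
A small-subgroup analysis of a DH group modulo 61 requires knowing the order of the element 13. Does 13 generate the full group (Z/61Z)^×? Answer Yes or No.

No

φ(61) = 61 − 1 = 60 = 2^2 · 3 · 5.
Test 13^(60/q) mod 61 for each prime factor q of 60:
13^30 ≡ 1 (mod 61)  [q = 2: ≡ 1 ✗]
13^20 ≡ 47 (mod 61)  [q = 3: ≢ 1 ✓]
13^12 ≡ 1 (mod 61)  [q = 5: ≡ 1 ✗]
Since 13^30 ≡ 1, the order of 13 divides 30 < 60, so 13 is not a primitive root.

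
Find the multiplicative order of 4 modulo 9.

ord(4) | φ(9) = φ(3^2) = 3·(3−1) = 6 = 2 · 3.
Divisors of 6: 1, 2, 3, 6.
Evaluate successive powers at the divisors of 6:
4^1 ≡ 4
4^2 ≡ 7
4^3 ≡ 1
So ord_9(4) = 3.

3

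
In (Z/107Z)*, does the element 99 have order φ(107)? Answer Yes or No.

φ(107) = 107 − 1 = 106 = 2 · 53.
It suffices to check that the order of 99 is not a proper divisor of 106: compute 99^(106/q) for q ∈ {2, 53}.
99^53 ≡ 1 (mod 107)  [q = 2: ≡ 1 ✗]
99^2 ≡ 64 (mod 107)  [q = 53: ≢ 1 ✓]
99^53 ≡ 1 shows ord(99) | 53, strictly less than φ(107); not a primitive root.

No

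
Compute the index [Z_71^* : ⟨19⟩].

2

The order of 19 must divide φ(71) = 71 − 1 = 70 = 2 · 5 · 7.
Divisors of 70: 1, 2, 5, 7, 10, 14, 35, 70.
Check 19^d mod 71 for each divisor in increasing order:
19^1 ≡ 19 (mod 71)
19^2 ≡ 6 (mod 71)
19^5 ≡ 45 (mod 71)
19^7 ≡ 57 (mod 71)
19^10 ≡ 37 (mod 71)
19^14 ≡ 54 (mod 71)
19^35 ≡ 1 (mod 71) ✓
So ord_71(19) = 35, hence |⟨19⟩| = 35.
Index = |(Z/71Z)^×| / |⟨19⟩| = 70 / 35 = 2.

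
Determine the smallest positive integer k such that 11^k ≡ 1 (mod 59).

58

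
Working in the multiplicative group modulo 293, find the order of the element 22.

ord(22) | φ(293) = 293 − 1 = 292 = 2^2 · 73.
Divisors of 292: 1, 2, 4, 73, 146, 292.
Evaluate successive powers at the divisors of 292:
22^1 ≡ 22
22^2 ≡ 191
22^4 ≡ 149
22^73 ≡ 1
The smallest such exponent is 73, so the order of 22 is 73.

73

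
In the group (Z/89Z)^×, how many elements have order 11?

φ(89) = 89 − 1 = 88 = 2^3 · 11.
(Z/89Z)^× is cyclic (|G| = 88); a cyclic group of order m has exactly φ(d) elements of each order d | m, and none otherwise.
11 | 88, and φ(11) = 11 − 1 = 10.

10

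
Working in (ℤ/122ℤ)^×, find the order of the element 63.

By Lagrange's theorem, ord_122(63) divides φ(122) = φ(2)·φ(61) = 1·60 = 60 = 2^2 · 3 · 5.
Divisors of 60: 1, 2, 3, 4, 5, 6, 10, 12, 15, 20, 30, 60.
Check 63^d mod 122 for each divisor in increasing order:
63^1 ≡ 63
63^2 ≡ 65
63^3 ≡ 69
63^4 ≡ 77
63^5 ≡ 93
63^6 ≡ 3
63^10 ≡ 109
63^12 ≡ 9
63^15 ≡ 11
63^20 ≡ 47
63^30 ≡ 121
63^60 ≡ 1
The smallest such exponent is 60, so the order of 63 is 60.

60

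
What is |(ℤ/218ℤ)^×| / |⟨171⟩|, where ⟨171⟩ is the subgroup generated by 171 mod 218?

1

The order of 171 must divide φ(218) = φ(2)·φ(109) = 1·108 = 108 = 2^2 · 3^3.
Divisors of 108: 1, 2, 3, 4, 6, 9, 12, 18, 27, 36, 54, 108.
Check 171^d mod 218 for each divisor in increasing order:
171^1 ≡ 171 (mod 218)
171^2 ≡ 29 (mod 218)
171^3 ≡ 163 (mod 218)
171^4 ≡ 187 (mod 218)
171^6 ≡ 191 (mod 218)
171^9 ≡ 177 (mod 218)
171^12 ≡ 75 (mod 218)
171^18 ≡ 155 (mod 218)
171^27 ≡ 185 (mod 218)
171^36 ≡ 45 (mod 218)
171^54 ≡ 217 (mod 218)
171^108 ≡ 1 (mod 218) ✓
So ord_218(171) = 108, hence |⟨171⟩| = 108.
[(Z/218Z)^× : ⟨171⟩] = 108/108 = 1.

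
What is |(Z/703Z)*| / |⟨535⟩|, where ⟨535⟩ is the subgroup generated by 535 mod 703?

18

By Lagrange's theorem, ord_703(535) divides φ(703) = φ(19·37) = (19−1)·(37−1) = 18·36 = 648 = 2^3 · 3^4.
Divisors of 648: 1, 2, 3, 4, 6, 8, 9, 12, 18, 24, 27, 36, 54, 72, 81, 108, 162, 216, 324, 648.
Compute 535^d (mod 703) for the divisors d until we hit 1:
535^1 ≡ 535 (mod 703)
535^2 ≡ 104 (mod 703)
535^3 ≡ 103 (mod 703)
535^4 ≡ 271 (mod 703)
535^6 ≡ 64 (mod 703)
535^8 ≡ 329 (mod 703)
535^9 ≡ 265 (mod 703)
535^12 ≡ 581 (mod 703)
535^18 ≡ 628 (mod 703)
535^24 ≡ 121 (mod 703)
535^27 ≡ 512 (mod 703)
535^36 ≡ 1 (mod 703) ✓
Thus |⟨535⟩| = ord(535) = 36.
[(Z/703Z)^× : ⟨535⟩] = 648/36 = 18.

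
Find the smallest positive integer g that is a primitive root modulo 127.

3

φ(127) = 127 − 1 = 126 = 2 · 3^2 · 7.
Test candidates g = 2, 3, … against the prime factors q ∈ {2, 3, 7} of φ(127): g is a generator iff g^(126/q) ≢ 1 for every such q.
g = 2: 2^63 ≡ 1 — hits 1, so not a primitive root.
g = 3: 3^63 ≡ 126; 3^42 ≡ 107; 3^18 ≡ 4 — none is 1, so 3 is a primitive root.
The smallest primitive root modulo 127 is 3.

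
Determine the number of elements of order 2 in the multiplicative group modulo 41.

1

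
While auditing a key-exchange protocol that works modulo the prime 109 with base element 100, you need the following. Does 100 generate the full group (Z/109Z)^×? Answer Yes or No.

φ(109) = 109 − 1 = 108 = 2^2 · 3^3.
Test 100^(108/q) mod 109 for each prime factor q of 108:
100^54 ≡ 1 (mod 109)  [q = 2: ≡ 1 ✗]
100^36 ≡ 45 (mod 109)  [q = 3: ≢ 1 ✓]
Since 100^54 ≡ 1, the order of 100 divides 54 < 108, so 100 is not a primitive root.

No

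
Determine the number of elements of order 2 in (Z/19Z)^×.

1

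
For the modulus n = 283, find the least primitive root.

3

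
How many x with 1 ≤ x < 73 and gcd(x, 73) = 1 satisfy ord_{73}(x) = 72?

24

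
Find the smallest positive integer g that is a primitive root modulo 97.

φ(97) = 97 − 1 = 96 = 2^5 · 3.
g is a primitive root iff g^(96/q) ≢ 1 (mod 97) for each prime q ∈ {2, 3}.
g = 2: 2^48 ≡ 1 — hits 1, so not a primitive root.
g = 3: 3^48 ≡ 1 — hits 1, so not a primitive root.
g = 4: 4^48 ≡ 1 — hits 1, so not a primitive root.
g = 5: 5^48 ≡ 96; 5^32 ≡ 35 — none is 1, so 5 is a primitive root.
So 5 is the smallest generator of (Z/97Z)^×.

5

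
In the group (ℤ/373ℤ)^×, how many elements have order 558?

0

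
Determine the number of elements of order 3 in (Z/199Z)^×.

2

φ(199) = 199 − 1 = 198 = 2 · 3^2 · 11.
In a cyclic group of order 198, there are φ(d) elements of order d for each divisor d of 198, and zero for non-divisors.
3 | 198, and φ(3) = 3 − 1 = 2.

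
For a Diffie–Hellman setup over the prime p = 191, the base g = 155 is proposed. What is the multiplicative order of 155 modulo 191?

The order of 155 must divide φ(191) = 191 − 1 = 190 = 2 · 5 · 19.
Divisors of 190: 1, 2, 5, 10, 19, 38, 95, 190.
Compute 155^d (mod 191) for the divisors d until we hit 1:
155^1 ≡ 155 (mod 191)
155^2 ≡ 150 (mod 191)
155^5 ≡ 31 (mod 191)
155^10 ≡ 6 (mod 191)
155^19 ≡ 190 (mod 191)
155^38 ≡ 1 (mod 191) ✓
So ord_191(155) = 38.

38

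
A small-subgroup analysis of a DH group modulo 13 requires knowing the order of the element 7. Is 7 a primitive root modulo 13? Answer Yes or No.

Yes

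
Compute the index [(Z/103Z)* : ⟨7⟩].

2

ord(7) | φ(103) = 103 − 1 = 102 = 2 · 3 · 17.
Divisors of 102: 1, 2, 3, 6, 17, 34, 51, 102.
Test each divisor d:
7^1 ≡ 7
7^2 ≡ 49
7^3 ≡ 34
7^6 ≡ 23
7^17 ≡ 46
7^34 ≡ 56
7^51 ≡ 1
So ord_103(7) = 51, hence |⟨7⟩| = 51.
The index is φ(103) / ord(7) = 102 / 51 = 2.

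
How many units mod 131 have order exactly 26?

12

φ(131) = 131 − 1 = 130 = 2 · 5 · 13.
Since (Z/131Z)^× is cyclic of order 130, the number of elements of order d is φ(d) when d | 130 and 0 otherwise.
26 = 2 · 13 divides 130, and φ(26) = 12.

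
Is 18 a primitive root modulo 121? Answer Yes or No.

Yes

φ(121) = φ(11^2) = 11·(11−1) = 110 = 2 · 5 · 11.
An element g generates (Z/121Z)^× iff g^(110/q) ≢ 1 (mod 121) for each prime q ∈ {2, 5, 11}.
18^55 ≡ 120 (mod 121)  [q = 2: ≢ 1 ✓]
18^22 ≡ 27 (mod 121)  [q = 5: ≢ 1 ✓]
18^10 ≡ 56 (mod 121)  [q = 11: ≢ 1 ✓]
All checks pass, so 18 has order 110 and is a primitive root modulo 121.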